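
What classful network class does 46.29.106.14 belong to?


First octet: 46
Binary: 00101110
0xxxxxxx -> Class A (1-126)
Class A, default mask 255.0.0.0 (/8)


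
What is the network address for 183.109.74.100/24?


IP:   10110111.01101101.01001010.01100100
Mask: 11111111.11111111.11111111.00000000
AND operation:
Net:  10110111.01101101.01001010.00000000
Network: 183.109.74.0/24


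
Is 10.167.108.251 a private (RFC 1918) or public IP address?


RFC 1918 private ranges:
  10.0.0.0/8 (10.0.0.0 - 10.255.255.255)
  172.16.0.0/12 (172.16.0.0 - 172.31.255.255)
  192.168.0.0/16 (192.168.0.0 - 192.168.255.255)
Private (in 10.0.0.0/8)


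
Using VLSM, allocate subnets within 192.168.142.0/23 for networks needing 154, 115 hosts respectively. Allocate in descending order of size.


154 hosts -> /24 (254 usable): 192.168.142.0/24
115 hosts -> /25 (126 usable): 192.168.143.0/25
Allocation: 192.168.142.0/24 (154 hosts, 254 usable); 192.168.143.0/25 (115 hosts, 126 usable)


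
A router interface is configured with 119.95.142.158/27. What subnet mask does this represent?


/27 means 27 network bits, 5 host bits
Binary: 11111111111111111111111111100000
Mask: 255.255.255.224


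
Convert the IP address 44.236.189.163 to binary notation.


44 = 00101100
236 = 11101100
189 = 10111101
163 = 10100011
Binary: 00101100.11101100.10111101.10100011


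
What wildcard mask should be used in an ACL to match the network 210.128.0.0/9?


Subnet mask: 255.128.0.0
Wildcard = 255.255.255.255 - subnet mask
255 - 255 = 0
255 - 128 = 127
255 - 0 = 255
255 - 0 = 255
Wildcard: 0.127.255.255


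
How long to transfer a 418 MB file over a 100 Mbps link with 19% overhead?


Effective throughput = 100 * (1 - 19/100) = 81 Mbps
File size in Mb = 418 * 8 = 3344 Mb
Time = 3344 / 81
Time = 41.284 seconds


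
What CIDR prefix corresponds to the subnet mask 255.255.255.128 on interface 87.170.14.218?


Binary: 11111111.11111111.11111111.10000000
Count leading 1s
Prefix: /25


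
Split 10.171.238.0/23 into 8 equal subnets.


New prefix = 23 + 3 = 26
Each subnet has 64 addresses
  10.171.238.0/26
  10.171.238.64/26
  10.171.238.128/26
  10.171.238.192/26
  10.171.239.0/26
  10.171.239.64/26
  10.171.239.128/26
  10.171.239.192/26
Subnets: 10.171.238.0/26, 10.171.238.64/26, 10.171.238.128/26, 10.171.238.192/26, 10.171.239.0/26, 10.171.239.64/26, 10.171.239.128/26, 10.171.239.192/26


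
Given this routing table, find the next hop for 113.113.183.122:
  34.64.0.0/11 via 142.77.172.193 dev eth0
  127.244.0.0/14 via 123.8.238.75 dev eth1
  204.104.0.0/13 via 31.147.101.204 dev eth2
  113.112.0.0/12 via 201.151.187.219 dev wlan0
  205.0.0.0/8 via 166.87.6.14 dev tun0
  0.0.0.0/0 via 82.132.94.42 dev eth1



Longest prefix match for 113.113.183.122:
  /11 34.64.0.0: no
  /14 127.244.0.0: no
  /13 204.104.0.0: no
  /12 113.112.0.0: MATCH
  /8 205.0.0.0: no
  /0 0.0.0.0: MATCH
Selected: next-hop 201.151.187.219 via wlan0 (matched /12)


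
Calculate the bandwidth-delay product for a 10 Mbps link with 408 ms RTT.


BDP = bandwidth * RTT
= 10 Mbps * 408 ms
= 10 * 1e6 * 408 / 1000 bits
= 4080000 bits
= 510000 bytes
= 498.0469 KB
BDP = 4080000 bits (510000 bytes)


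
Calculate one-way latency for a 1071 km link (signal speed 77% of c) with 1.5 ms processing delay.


Speed = 0.77 * 3e5 km/s = 231000 km/s
Propagation delay = 1071 / 231000 = 0.0046 s = 4.6364 ms
Processing delay = 1.5 ms
Total one-way latency = 6.1364 ms


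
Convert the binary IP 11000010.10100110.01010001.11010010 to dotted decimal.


11000010 = 194
10100110 = 166
01010001 = 81
11010010 = 210
IP: 194.166.81.210


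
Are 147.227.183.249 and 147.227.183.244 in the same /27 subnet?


Mask: 255.255.255.224
147.227.183.249 AND mask = 147.227.183.224
147.227.183.244 AND mask = 147.227.183.224
Yes, same subnet (147.227.183.224)


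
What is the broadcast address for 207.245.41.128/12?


Network: 207.240.0.0/12
Host bits = 20
Set all host bits to 1:
Broadcast: 207.255.255.255


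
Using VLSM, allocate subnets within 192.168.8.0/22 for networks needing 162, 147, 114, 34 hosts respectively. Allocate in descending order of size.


162 hosts -> /24 (254 usable): 192.168.8.0/24
147 hosts -> /24 (254 usable): 192.168.9.0/24
114 hosts -> /25 (126 usable): 192.168.10.0/25
34 hosts -> /26 (62 usable): 192.168.10.128/26
Allocation: 192.168.8.0/24 (162 hosts, 254 usable); 192.168.9.0/24 (147 hosts, 254 usable); 192.168.10.0/25 (114 hosts, 126 usable); 192.168.10.128/26 (34 hosts, 62 usable)


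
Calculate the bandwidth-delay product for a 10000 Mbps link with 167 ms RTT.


BDP = bandwidth * RTT
= 10000 Mbps * 167 ms
= 10000 * 1e6 * 167 / 1000 bits
= 1670000000 bits
= 208750000 bytes
= 203857.4219 KB
BDP = 1670000000 bits (208750000 bytes)


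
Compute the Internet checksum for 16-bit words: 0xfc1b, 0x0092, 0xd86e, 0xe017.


Sum all words (with carry folding):
+ 0xfc1b = 0xfc1b
+ 0x0092 = 0xfcad
+ 0xd86e = 0xd51c
+ 0xe017 = 0xb534
One's complement: ~0xb534
Checksum = 0x4acb


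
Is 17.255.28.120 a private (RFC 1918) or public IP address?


RFC 1918 private ranges:
  10.0.0.0/8 (10.0.0.0 - 10.255.255.255)
  172.16.0.0/12 (172.16.0.0 - 172.31.255.255)
  192.168.0.0/16 (192.168.0.0 - 192.168.255.255)
Public (not in any RFC 1918 range)


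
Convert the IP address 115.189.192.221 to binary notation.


115 = 01110011
189 = 10111101
192 = 11000000
221 = 11011101
Binary: 01110011.10111101.11000000.11011101


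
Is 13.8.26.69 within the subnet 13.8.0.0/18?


Subnet network: 13.8.0.0
Test IP AND mask: 13.8.0.0
Yes, 13.8.26.69 is in 13.8.0.0/18


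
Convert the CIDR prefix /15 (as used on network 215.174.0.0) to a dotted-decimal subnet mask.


/15 means 15 network bits, 17 host bits
Binary: 11111111111111100000000000000000
Mask: 255.254.0.0


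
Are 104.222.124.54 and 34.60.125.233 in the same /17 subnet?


Mask: 255.255.128.0
104.222.124.54 AND mask = 104.222.0.0
34.60.125.233 AND mask = 34.60.0.0
No, different subnets (104.222.0.0 vs 34.60.0.0)


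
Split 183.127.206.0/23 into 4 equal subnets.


New prefix = 23 + 2 = 25
Each subnet has 128 addresses
  183.127.206.0/25
  183.127.206.128/25
  183.127.207.0/25
  183.127.207.128/25
Subnets: 183.127.206.0/25, 183.127.206.128/25, 183.127.207.0/25, 183.127.207.128/25


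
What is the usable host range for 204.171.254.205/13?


Network: 204.168.0.0
Broadcast: 204.175.255.255
First usable = network + 1
Last usable = broadcast - 1
Range: 204.168.0.1 to 204.175.255.254


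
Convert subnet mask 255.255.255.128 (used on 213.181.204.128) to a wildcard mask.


Subnet mask: 255.255.255.128
Wildcard = 255.255.255.255 - subnet mask
255 - 255 = 0
255 - 255 = 0
255 - 255 = 0
255 - 128 = 127
Wildcard: 0.0.0.127


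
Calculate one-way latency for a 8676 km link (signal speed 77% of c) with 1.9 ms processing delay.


Speed = 0.77 * 3e5 km/s = 231000 km/s
Propagation delay = 8676 / 231000 = 0.0376 s = 37.5584 ms
Processing delay = 1.9 ms
Total one-way latency = 39.4584 ms


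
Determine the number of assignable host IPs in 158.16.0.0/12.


Host bits = 32 - 12 = 20
Total addresses = 2^20 = 1048576
Usable = total - 2 (network and broadcast)
Usable hosts: 1048574


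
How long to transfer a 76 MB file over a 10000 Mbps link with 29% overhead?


Effective throughput = 10000 * (1 - 29/100) = 7100 Mbps
File size in Mb = 76 * 8 = 608 Mb
Time = 608 / 7100
Time = 0.0856 seconds


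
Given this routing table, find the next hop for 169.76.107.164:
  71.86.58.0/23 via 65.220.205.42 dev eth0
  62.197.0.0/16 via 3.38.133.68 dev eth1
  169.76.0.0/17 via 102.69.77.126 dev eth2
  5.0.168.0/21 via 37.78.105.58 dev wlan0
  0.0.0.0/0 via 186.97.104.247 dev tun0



Longest prefix match for 169.76.107.164:
  /23 71.86.58.0: no
  /16 62.197.0.0: no
  /17 169.76.0.0: MATCH
  /21 5.0.168.0: no
  /0 0.0.0.0: MATCH
Selected: next-hop 102.69.77.126 via eth2 (matched /17)


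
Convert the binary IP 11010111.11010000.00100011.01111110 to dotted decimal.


11010111 = 215
11010000 = 208
00100011 = 35
01111110 = 126
IP: 215.208.35.126


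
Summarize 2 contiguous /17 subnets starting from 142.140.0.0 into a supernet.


Original prefix: /17
Number of subnets: 2 = 2^1
New prefix = 17 - 1 = 16
Supernet: 142.140.0.0/16


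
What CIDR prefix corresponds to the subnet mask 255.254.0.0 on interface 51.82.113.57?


Binary: 11111111.11111110.00000000.00000000
Count leading 1s
Prefix: /15


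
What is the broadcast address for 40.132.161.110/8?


Network: 40.0.0.0/8
Host bits = 24
Set all host bits to 1:
Broadcast: 40.255.255.255


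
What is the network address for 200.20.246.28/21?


IP:   11001000.00010100.11110110.00011100
Mask: 11111111.11111111.11111000.00000000
AND operation:
Net:  11001000.00010100.11110000.00000000
Network: 200.20.240.0/21


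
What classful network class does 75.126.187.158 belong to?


First octet: 75
Binary: 01001011
0xxxxxxx -> Class A (1-126)
Class A, default mask 255.0.0.0 (/8)


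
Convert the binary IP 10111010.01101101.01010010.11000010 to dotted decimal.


10111010 = 186
01101101 = 109
01010010 = 82
11000010 = 194
IP: 186.109.82.194


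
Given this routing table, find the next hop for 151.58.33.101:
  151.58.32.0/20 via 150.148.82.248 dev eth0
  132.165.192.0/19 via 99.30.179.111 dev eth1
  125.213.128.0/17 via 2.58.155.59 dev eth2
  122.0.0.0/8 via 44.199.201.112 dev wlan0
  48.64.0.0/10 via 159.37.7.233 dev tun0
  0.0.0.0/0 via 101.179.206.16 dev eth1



Longest prefix match for 151.58.33.101:
  /20 151.58.32.0: MATCH
  /19 132.165.192.0: no
  /17 125.213.128.0: no
  /8 122.0.0.0: no
  /10 48.64.0.0: no
  /0 0.0.0.0: MATCH
Selected: next-hop 150.148.82.248 via eth0 (matched /20)


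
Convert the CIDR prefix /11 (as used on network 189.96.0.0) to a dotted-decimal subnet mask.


/11 means 11 network bits, 21 host bits
Binary: 11111111111000000000000000000000
Mask: 255.224.0.0


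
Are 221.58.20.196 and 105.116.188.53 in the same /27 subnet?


Mask: 255.255.255.224
221.58.20.196 AND mask = 221.58.20.192
105.116.188.53 AND mask = 105.116.188.32
No, different subnets (221.58.20.192 vs 105.116.188.32)


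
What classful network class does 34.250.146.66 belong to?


First octet: 34
Binary: 00100010
0xxxxxxx -> Class A (1-126)
Class A, default mask 255.0.0.0 (/8)


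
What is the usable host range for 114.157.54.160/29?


Network: 114.157.54.160
Broadcast: 114.157.54.167
First usable = network + 1
Last usable = broadcast - 1
Range: 114.157.54.161 to 114.157.54.166


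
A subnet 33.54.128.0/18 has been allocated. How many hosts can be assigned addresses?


Host bits = 32 - 18 = 14
Total addresses = 2^14 = 16384
Usable = total - 2 (network and broadcast)
Usable hosts: 16382


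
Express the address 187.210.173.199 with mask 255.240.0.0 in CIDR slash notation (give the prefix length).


Binary: 11111111.11110000.00000000.00000000
Count leading 1s
Prefix: /12


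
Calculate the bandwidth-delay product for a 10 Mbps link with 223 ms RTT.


BDP = bandwidth * RTT
= 10 Mbps * 223 ms
= 10 * 1e6 * 223 / 1000 bits
= 2230000 bits
= 278750 bytes
= 272.2168 KB
BDP = 2230000 bits (278750 bytes)


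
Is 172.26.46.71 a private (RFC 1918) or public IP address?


RFC 1918 private ranges:
  10.0.0.0/8 (10.0.0.0 - 10.255.255.255)
  172.16.0.0/12 (172.16.0.0 - 172.31.255.255)
  192.168.0.0/16 (192.168.0.0 - 192.168.255.255)
Private (in 172.16.0.0/12)


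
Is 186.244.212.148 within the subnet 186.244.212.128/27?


Subnet network: 186.244.212.128
Test IP AND mask: 186.244.212.128
Yes, 186.244.212.148 is in 186.244.212.128/27


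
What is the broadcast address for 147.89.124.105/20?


Network: 147.89.112.0/20
Host bits = 12
Set all host bits to 1:
Broadcast: 147.89.127.255


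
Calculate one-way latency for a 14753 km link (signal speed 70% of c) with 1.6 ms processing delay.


Speed = 0.7 * 3e5 km/s = 210000 km/s
Propagation delay = 14753 / 210000 = 0.0703 s = 70.2524 ms
Processing delay = 1.6 ms
Total one-way latency = 71.8524 ms


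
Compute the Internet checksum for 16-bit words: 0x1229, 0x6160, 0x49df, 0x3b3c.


Sum all words (with carry folding):
+ 0x1229 = 0x1229
+ 0x6160 = 0x7389
+ 0x49df = 0xbd68
+ 0x3b3c = 0xf8a4
One's complement: ~0xf8a4
Checksum = 0x075b


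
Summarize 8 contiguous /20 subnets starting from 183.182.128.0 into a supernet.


Original prefix: /20
Number of subnets: 8 = 2^3
New prefix = 20 - 3 = 17
Supernet: 183.182.128.0/17


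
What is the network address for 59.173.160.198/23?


IP:   00111011.10101101.10100000.11000110
Mask: 11111111.11111111.11111110.00000000
AND operation:
Net:  00111011.10101101.10100000.00000000
Network: 59.173.160.0/23


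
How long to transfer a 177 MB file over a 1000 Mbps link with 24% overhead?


Effective throughput = 1000 * (1 - 24/100) = 760 Mbps
File size in Mb = 177 * 8 = 1416 Mb
Time = 1416 / 760
Time = 1.8632 seconds


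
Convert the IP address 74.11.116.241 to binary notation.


74 = 01001010
11 = 00001011
116 = 01110100
241 = 11110001
Binary: 01001010.00001011.01110100.11110001


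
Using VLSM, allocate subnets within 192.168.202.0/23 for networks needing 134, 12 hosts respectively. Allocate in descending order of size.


134 hosts -> /24 (254 usable): 192.168.202.0/24
12 hosts -> /28 (14 usable): 192.168.203.0/28
Allocation: 192.168.202.0/24 (134 hosts, 254 usable); 192.168.203.0/28 (12 hosts, 14 usable)


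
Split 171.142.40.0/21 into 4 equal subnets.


New prefix = 21 + 2 = 23
Each subnet has 512 addresses
  171.142.40.0/23
  171.142.42.0/23
  171.142.44.0/23
  171.142.46.0/23
Subnets: 171.142.40.0/23, 171.142.42.0/23, 171.142.44.0/23, 171.142.46.0/23


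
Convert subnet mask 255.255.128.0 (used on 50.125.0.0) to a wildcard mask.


Subnet mask: 255.255.128.0
Wildcard = 255.255.255.255 - subnet mask
255 - 255 = 0
255 - 255 = 0
255 - 128 = 127
255 - 0 = 255
Wildcard: 0.0.127.255


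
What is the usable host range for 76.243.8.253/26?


Network: 76.243.8.192
Broadcast: 76.243.8.255
First usable = network + 1
Last usable = broadcast - 1
Range: 76.243.8.193 to 76.243.8.254


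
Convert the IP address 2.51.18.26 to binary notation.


2 = 00000010
51 = 00110011
18 = 00010010
26 = 00011010
Binary: 00000010.00110011.00010010.00011010


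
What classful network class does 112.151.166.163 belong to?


First octet: 112
Binary: 01110000
0xxxxxxx -> Class A (1-126)
Class A, default mask 255.0.0.0 (/8)


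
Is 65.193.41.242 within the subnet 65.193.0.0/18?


Subnet network: 65.193.0.0
Test IP AND mask: 65.193.0.0
Yes, 65.193.41.242 is in 65.193.0.0/18


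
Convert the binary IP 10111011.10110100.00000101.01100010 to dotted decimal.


10111011 = 187
10110100 = 180
00000101 = 5
01100010 = 98
IP: 187.180.5.98


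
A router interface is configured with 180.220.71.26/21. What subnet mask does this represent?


/21 means 21 network bits, 11 host bits
Binary: 11111111111111111111100000000000
Mask: 255.255.248.0


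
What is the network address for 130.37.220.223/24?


IP:   10000010.00100101.11011100.11011111
Mask: 11111111.11111111.11111111.00000000
AND operation:
Net:  10000010.00100101.11011100.00000000
Network: 130.37.220.0/24


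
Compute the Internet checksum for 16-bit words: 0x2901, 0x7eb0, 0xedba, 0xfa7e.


Sum all words (with carry folding):
+ 0x2901 = 0x2901
+ 0x7eb0 = 0xa7b1
+ 0xedba = 0x956c
+ 0xfa7e = 0x8feb
One's complement: ~0x8feb
Checksum = 0x7014


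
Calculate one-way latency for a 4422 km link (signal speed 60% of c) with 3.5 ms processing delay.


Speed = 0.6 * 3e5 km/s = 180000 km/s
Propagation delay = 4422 / 180000 = 0.0246 s = 24.5667 ms
Processing delay = 3.5 ms
Total one-way latency = 28.0667 ms


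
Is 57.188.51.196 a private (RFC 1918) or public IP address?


RFC 1918 private ranges:
  10.0.0.0/8 (10.0.0.0 - 10.255.255.255)
  172.16.0.0/12 (172.16.0.0 - 172.31.255.255)
  192.168.0.0/16 (192.168.0.0 - 192.168.255.255)
Public (not in any RFC 1918 range)


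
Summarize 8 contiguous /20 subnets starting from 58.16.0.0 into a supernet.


Original prefix: /20
Number of subnets: 8 = 2^3
New prefix = 20 - 3 = 17
Supernet: 58.16.0.0/17


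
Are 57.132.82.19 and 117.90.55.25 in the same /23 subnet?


Mask: 255.255.254.0
57.132.82.19 AND mask = 57.132.82.0
117.90.55.25 AND mask = 117.90.54.0
No, different subnets (57.132.82.0 vs 117.90.54.0)


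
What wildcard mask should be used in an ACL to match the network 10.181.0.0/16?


Subnet mask: 255.255.0.0
Wildcard = 255.255.255.255 - subnet mask
255 - 255 = 0
255 - 255 = 0
255 - 0 = 255
255 - 0 = 255
Wildcard: 0.0.255.255


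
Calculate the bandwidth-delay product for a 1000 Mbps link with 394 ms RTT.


BDP = bandwidth * RTT
= 1000 Mbps * 394 ms
= 1000 * 1e6 * 394 / 1000 bits
= 394000000 bits
= 49250000 bytes
= 48095.7031 KB
BDP = 394000000 bits (49250000 bytes)


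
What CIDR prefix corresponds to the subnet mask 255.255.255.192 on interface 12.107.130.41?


Binary: 11111111.11111111.11111111.11000000
Count leading 1s
Prefix: /26


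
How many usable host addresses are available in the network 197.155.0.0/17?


Host bits = 32 - 17 = 15
Total addresses = 2^15 = 32768
Usable = total - 2 (network and broadcast)
Usable hosts: 32766


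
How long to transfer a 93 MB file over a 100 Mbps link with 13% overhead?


Effective throughput = 100 * (1 - 13/100) = 87 Mbps
File size in Mb = 93 * 8 = 744 Mb
Time = 744 / 87
Time = 8.5517 seconds


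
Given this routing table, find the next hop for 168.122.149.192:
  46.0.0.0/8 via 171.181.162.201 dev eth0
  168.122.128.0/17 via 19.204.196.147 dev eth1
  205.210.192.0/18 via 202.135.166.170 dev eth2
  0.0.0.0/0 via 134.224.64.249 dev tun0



Longest prefix match for 168.122.149.192:
  /8 46.0.0.0: no
  /17 168.122.128.0: MATCH
  /18 205.210.192.0: no
  /0 0.0.0.0: MATCH
Selected: next-hop 19.204.196.147 via eth1 (matched /17)


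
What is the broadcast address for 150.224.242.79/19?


Network: 150.224.224.0/19
Host bits = 13
Set all host bits to 1:
Broadcast: 150.224.255.255


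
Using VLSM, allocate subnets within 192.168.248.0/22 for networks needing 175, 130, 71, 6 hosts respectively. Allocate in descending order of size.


175 hosts -> /24 (254 usable): 192.168.248.0/24
130 hosts -> /24 (254 usable): 192.168.249.0/24
71 hosts -> /25 (126 usable): 192.168.250.0/25
6 hosts -> /29 (6 usable): 192.168.250.128/29
Allocation: 192.168.248.0/24 (175 hosts, 254 usable); 192.168.249.0/24 (130 hosts, 254 usable); 192.168.250.0/25 (71 hosts, 126 usable); 192.168.250.128/29 (6 hosts, 6 usable)


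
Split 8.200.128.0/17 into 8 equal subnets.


New prefix = 17 + 3 = 20
Each subnet has 4096 addresses
  8.200.128.0/20
  8.200.144.0/20
  8.200.160.0/20
  8.200.176.0/20
  8.200.192.0/20
  8.200.208.0/20
  8.200.224.0/20
  8.200.240.0/20
Subnets: 8.200.128.0/20, 8.200.144.0/20, 8.200.160.0/20, 8.200.176.0/20, 8.200.192.0/20, 8.200.208.0/20, 8.200.224.0/20, 8.200.240.0/20


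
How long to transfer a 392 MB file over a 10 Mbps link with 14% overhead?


Effective throughput = 10 * (1 - 14/100) = 8.6 Mbps
File size in Mb = 392 * 8 = 3136 Mb
Time = 3136 / 8.6
Time = 364.6512 seconds


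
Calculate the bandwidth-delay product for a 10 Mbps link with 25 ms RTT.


BDP = bandwidth * RTT
= 10 Mbps * 25 ms
= 10 * 1e6 * 25 / 1000 bits
= 250000 bits
= 31250 bytes
= 30.5176 KB
BDP = 250000 bits (31250 bytes)


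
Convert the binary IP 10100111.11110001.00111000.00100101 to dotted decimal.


10100111 = 167
11110001 = 241
00111000 = 56
00100101 = 37
IP: 167.241.56.37


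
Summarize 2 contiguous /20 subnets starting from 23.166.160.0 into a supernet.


Original prefix: /20
Number of subnets: 2 = 2^1
New prefix = 20 - 1 = 19
Supernet: 23.166.160.0/19


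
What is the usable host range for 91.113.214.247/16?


Network: 91.113.0.0
Broadcast: 91.113.255.255
First usable = network + 1
Last usable = broadcast - 1
Range: 91.113.0.1 to 91.113.255.254


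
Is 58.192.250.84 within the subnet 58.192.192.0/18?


Subnet network: 58.192.192.0
Test IP AND mask: 58.192.192.0
Yes, 58.192.250.84 is in 58.192.192.0/18


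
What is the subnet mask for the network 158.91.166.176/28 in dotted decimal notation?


/28 means 28 network bits, 4 host bits
Binary: 11111111111111111111111111110000
Mask: 255.255.255.240


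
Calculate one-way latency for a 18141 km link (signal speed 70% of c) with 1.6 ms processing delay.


Speed = 0.7 * 3e5 km/s = 210000 km/s
Propagation delay = 18141 / 210000 = 0.0864 s = 86.3857 ms
Processing delay = 1.6 ms
Total one-way latency = 87.9857 ms


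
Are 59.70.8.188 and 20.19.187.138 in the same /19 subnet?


Mask: 255.255.224.0
59.70.8.188 AND mask = 59.70.0.0
20.19.187.138 AND mask = 20.19.160.0
No, different subnets (59.70.0.0 vs 20.19.160.0)


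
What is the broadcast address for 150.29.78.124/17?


Network: 150.29.0.0/17
Host bits = 15
Set all host bits to 1:
Broadcast: 150.29.127.255


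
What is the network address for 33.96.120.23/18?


IP:   00100001.01100000.01111000.00010111
Mask: 11111111.11111111.11000000.00000000
AND operation:
Net:  00100001.01100000.01000000.00000000
Network: 33.96.64.0/18


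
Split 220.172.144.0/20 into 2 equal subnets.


New prefix = 20 + 1 = 21
Each subnet has 2048 addresses
  220.172.144.0/21
  220.172.152.0/21
Subnets: 220.172.144.0/21, 220.172.152.0/21


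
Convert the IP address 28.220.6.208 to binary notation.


28 = 00011100
220 = 11011100
6 = 00000110
208 = 11010000
Binary: 00011100.11011100.00000110.11010000


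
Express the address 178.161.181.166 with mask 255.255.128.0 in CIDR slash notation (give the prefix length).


Binary: 11111111.11111111.10000000.00000000
Count leading 1s
Prefix: /17


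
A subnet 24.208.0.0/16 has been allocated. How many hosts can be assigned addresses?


Host bits = 32 - 16 = 16
Total addresses = 2^16 = 65536
Usable = total - 2 (network and broadcast)
Usable hosts: 65534


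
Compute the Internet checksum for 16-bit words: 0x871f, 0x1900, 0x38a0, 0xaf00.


Sum all words (with carry folding):
+ 0x871f = 0x871f
+ 0x1900 = 0xa01f
+ 0x38a0 = 0xd8bf
+ 0xaf00 = 0x87c0
One's complement: ~0x87c0
Checksum = 0x783f


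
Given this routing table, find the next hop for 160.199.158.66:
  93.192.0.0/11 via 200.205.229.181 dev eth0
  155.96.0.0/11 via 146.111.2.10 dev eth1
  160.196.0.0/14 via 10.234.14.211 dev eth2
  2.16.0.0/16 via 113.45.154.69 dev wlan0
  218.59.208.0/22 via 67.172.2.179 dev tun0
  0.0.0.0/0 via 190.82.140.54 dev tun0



Longest prefix match for 160.199.158.66:
  /11 93.192.0.0: no
  /11 155.96.0.0: no
  /14 160.196.0.0: MATCH
  /16 2.16.0.0: no
  /22 218.59.208.0: no
  /0 0.0.0.0: MATCH
Selected: next-hop 10.234.14.211 via eth2 (matched /14)


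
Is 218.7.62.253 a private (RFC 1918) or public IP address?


RFC 1918 private ranges:
  10.0.0.0/8 (10.0.0.0 - 10.255.255.255)
  172.16.0.0/12 (172.16.0.0 - 172.31.255.255)
  192.168.0.0/16 (192.168.0.0 - 192.168.255.255)
Public (not in any RFC 1918 range)


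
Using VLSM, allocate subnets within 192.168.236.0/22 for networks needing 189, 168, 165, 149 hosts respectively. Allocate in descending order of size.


189 hosts -> /24 (254 usable): 192.168.236.0/24
168 hosts -> /24 (254 usable): 192.168.237.0/24
165 hosts -> /24 (254 usable): 192.168.238.0/24
149 hosts -> /24 (254 usable): 192.168.239.0/24
Allocation: 192.168.236.0/24 (189 hosts, 254 usable); 192.168.237.0/24 (168 hosts, 254 usable); 192.168.238.0/24 (165 hosts, 254 usable); 192.168.239.0/24 (149 hosts, 254 usable)


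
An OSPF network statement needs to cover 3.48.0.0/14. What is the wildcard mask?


Subnet mask: 255.252.0.0
Wildcard = 255.255.255.255 - subnet mask
255 - 255 = 0
255 - 252 = 3
255 - 0 = 255
255 - 0 = 255
Wildcard: 0.3.255.255


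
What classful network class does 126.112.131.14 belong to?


First octet: 126
Binary: 01111110
0xxxxxxx -> Class A (1-126)
Class A, default mask 255.0.0.0 (/8)


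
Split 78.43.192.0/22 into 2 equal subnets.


New prefix = 22 + 1 = 23
Each subnet has 512 addresses
  78.43.192.0/23
  78.43.194.0/23
Subnets: 78.43.192.0/23, 78.43.194.0/23


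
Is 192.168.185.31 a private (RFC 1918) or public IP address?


RFC 1918 private ranges:
  10.0.0.0/8 (10.0.0.0 - 10.255.255.255)
  172.16.0.0/12 (172.16.0.0 - 172.31.255.255)
  192.168.0.0/16 (192.168.0.0 - 192.168.255.255)
Private (in 192.168.0.0/16)


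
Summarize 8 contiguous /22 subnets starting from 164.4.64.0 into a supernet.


Original prefix: /22
Number of subnets: 8 = 2^3
New prefix = 22 - 3 = 19
Supernet: 164.4.64.0/19


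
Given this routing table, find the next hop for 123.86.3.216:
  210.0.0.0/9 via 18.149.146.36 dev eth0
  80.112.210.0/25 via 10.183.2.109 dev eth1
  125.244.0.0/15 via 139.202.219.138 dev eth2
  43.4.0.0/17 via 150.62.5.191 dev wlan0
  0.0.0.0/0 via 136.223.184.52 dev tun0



Longest prefix match for 123.86.3.216:
  /9 210.0.0.0: no
  /25 80.112.210.0: no
  /15 125.244.0.0: no
  /17 43.4.0.0: no
  /0 0.0.0.0: MATCH
Selected: next-hop 136.223.184.52 via tun0 (matched /0)


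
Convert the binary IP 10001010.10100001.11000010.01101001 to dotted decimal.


10001010 = 138
10100001 = 161
11000010 = 194
01101001 = 105
IP: 138.161.194.105


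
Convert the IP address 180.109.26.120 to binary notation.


180 = 10110100
109 = 01101101
26 = 00011010
120 = 01111000
Binary: 10110100.01101101.00011010.01111000


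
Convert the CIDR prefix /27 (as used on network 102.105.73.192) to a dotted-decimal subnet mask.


/27 means 27 network bits, 5 host bits
Binary: 11111111111111111111111111100000
Mask: 255.255.255.224


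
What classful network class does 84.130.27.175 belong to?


First octet: 84
Binary: 01010100
0xxxxxxx -> Class A (1-126)
Class A, default mask 255.0.0.0 (/8)


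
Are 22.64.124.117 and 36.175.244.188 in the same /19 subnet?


Mask: 255.255.224.0
22.64.124.117 AND mask = 22.64.96.0
36.175.244.188 AND mask = 36.175.224.0
No, different subnets (22.64.96.0 vs 36.175.224.0)


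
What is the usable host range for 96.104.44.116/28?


Network: 96.104.44.112
Broadcast: 96.104.44.127
First usable = network + 1
Last usable = broadcast - 1
Range: 96.104.44.113 to 96.104.44.126


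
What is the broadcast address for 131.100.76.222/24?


Network: 131.100.76.0/24
Host bits = 8
Set all host bits to 1:
Broadcast: 131.100.76.255


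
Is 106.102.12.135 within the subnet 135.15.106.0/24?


Subnet network: 135.15.106.0
Test IP AND mask: 106.102.12.0
No, 106.102.12.135 is not in 135.15.106.0/24


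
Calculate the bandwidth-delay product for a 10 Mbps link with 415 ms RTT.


BDP = bandwidth * RTT
= 10 Mbps * 415 ms
= 10 * 1e6 * 415 / 1000 bits
= 4150000 bits
= 518750 bytes
= 506.5918 KB
BDP = 4150000 bits (518750 bytes)


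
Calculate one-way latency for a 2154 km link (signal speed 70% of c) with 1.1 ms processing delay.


Speed = 0.7 * 3e5 km/s = 210000 km/s
Propagation delay = 2154 / 210000 = 0.0103 s = 10.2571 ms
Processing delay = 1.1 ms
Total one-way latency = 11.3571 ms


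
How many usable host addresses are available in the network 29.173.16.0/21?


Host bits = 32 - 21 = 11
Total addresses = 2^11 = 2048
Usable = total - 2 (network and broadcast)
Usable hosts: 2046


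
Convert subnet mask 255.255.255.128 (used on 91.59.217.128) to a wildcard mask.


Subnet mask: 255.255.255.128
Wildcard = 255.255.255.255 - subnet mask
255 - 255 = 0
255 - 255 = 0
255 - 255 = 0
255 - 128 = 127
Wildcard: 0.0.0.127


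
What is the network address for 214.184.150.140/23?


IP:   11010110.10111000.10010110.10001100
Mask: 11111111.11111111.11111110.00000000
AND operation:
Net:  11010110.10111000.10010110.00000000
Network: 214.184.150.0/23


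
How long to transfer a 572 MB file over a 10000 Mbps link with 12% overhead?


Effective throughput = 10000 * (1 - 12/100) = 8800 Mbps
File size in Mb = 572 * 8 = 4576 Mb
Time = 4576 / 8800
Time = 0.52 seconds


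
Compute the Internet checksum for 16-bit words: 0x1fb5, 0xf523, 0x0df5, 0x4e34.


Sum all words (with carry folding):
+ 0x1fb5 = 0x1fb5
+ 0xf523 = 0x14d9
+ 0x0df5 = 0x22ce
+ 0x4e34 = 0x7102
One's complement: ~0x7102
Checksum = 0x8efd


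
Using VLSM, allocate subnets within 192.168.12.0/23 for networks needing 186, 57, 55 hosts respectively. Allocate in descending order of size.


186 hosts -> /24 (254 usable): 192.168.12.0/24
57 hosts -> /26 (62 usable): 192.168.13.0/26
55 hosts -> /26 (62 usable): 192.168.13.64/26
Allocation: 192.168.12.0/24 (186 hosts, 254 usable); 192.168.13.0/26 (57 hosts, 62 usable); 192.168.13.64/26 (55 hosts, 62 usable)


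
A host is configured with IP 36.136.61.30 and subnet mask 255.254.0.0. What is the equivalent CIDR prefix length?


Binary: 11111111.11111110.00000000.00000000
Count leading 1s
Prefix: /15


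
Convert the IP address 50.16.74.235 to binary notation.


50 = 00110010
16 = 00010000
74 = 01001010
235 = 11101011
Binary: 00110010.00010000.01001010.11101011


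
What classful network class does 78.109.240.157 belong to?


First octet: 78
Binary: 01001110
0xxxxxxx -> Class A (1-126)
Class A, default mask 255.0.0.0 (/8)


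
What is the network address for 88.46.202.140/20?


IP:   01011000.00101110.11001010.10001100
Mask: 11111111.11111111.11110000.00000000
AND operation:
Net:  01011000.00101110.11000000.00000000
Network: 88.46.192.0/20


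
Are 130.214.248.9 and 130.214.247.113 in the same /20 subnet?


Mask: 255.255.240.0
130.214.248.9 AND mask = 130.214.240.0
130.214.247.113 AND mask = 130.214.240.0
Yes, same subnet (130.214.240.0)


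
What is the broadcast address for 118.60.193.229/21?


Network: 118.60.192.0/21
Host bits = 11
Set all host bits to 1:
Broadcast: 118.60.199.255


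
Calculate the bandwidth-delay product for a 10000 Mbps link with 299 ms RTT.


BDP = bandwidth * RTT
= 10000 Mbps * 299 ms
= 10000 * 1e6 * 299 / 1000 bits
= 2990000000 bits
= 373750000 bytes
= 364990.2344 KB
BDP = 2990000000 bits (373750000 bytes)


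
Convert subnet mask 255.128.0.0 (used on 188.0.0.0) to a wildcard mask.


Subnet mask: 255.128.0.0
Wildcard = 255.255.255.255 - subnet mask
255 - 255 = 0
255 - 128 = 127
255 - 0 = 255
255 - 0 = 255
Wildcard: 0.127.255.255


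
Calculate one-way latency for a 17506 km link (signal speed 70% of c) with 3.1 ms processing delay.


Speed = 0.7 * 3e5 km/s = 210000 km/s
Propagation delay = 17506 / 210000 = 0.0834 s = 83.3619 ms
Processing delay = 3.1 ms
Total one-way latency = 86.4619 ms


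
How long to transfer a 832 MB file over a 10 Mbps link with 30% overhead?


Effective throughput = 10 * (1 - 30/100) = 7 Mbps
File size in Mb = 832 * 8 = 6656 Mb
Time = 6656 / 7
Time = 950.8571 seconds


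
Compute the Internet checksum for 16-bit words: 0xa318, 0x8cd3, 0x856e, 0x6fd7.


Sum all words (with carry folding):
+ 0xa318 = 0xa318
+ 0x8cd3 = 0x2fec
+ 0x856e = 0xb55a
+ 0x6fd7 = 0x2532
One's complement: ~0x2532
Checksum = 0xdacd


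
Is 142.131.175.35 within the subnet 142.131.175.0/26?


Subnet network: 142.131.175.0
Test IP AND mask: 142.131.175.0
Yes, 142.131.175.35 is in 142.131.175.0/26


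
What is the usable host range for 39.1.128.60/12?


Network: 39.0.0.0
Broadcast: 39.15.255.255
First usable = network + 1
Last usable = broadcast - 1
Range: 39.0.0.1 to 39.15.255.254


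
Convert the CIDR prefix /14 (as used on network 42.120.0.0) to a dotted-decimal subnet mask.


/14 means 14 network bits, 18 host bits
Binary: 11111111111111000000000000000000
Mask: 255.252.0.0


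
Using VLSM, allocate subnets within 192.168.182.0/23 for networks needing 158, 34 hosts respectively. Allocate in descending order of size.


158 hosts -> /24 (254 usable): 192.168.182.0/24
34 hosts -> /26 (62 usable): 192.168.183.0/26
Allocation: 192.168.182.0/24 (158 hosts, 254 usable); 192.168.183.0/26 (34 hosts, 62 usable)


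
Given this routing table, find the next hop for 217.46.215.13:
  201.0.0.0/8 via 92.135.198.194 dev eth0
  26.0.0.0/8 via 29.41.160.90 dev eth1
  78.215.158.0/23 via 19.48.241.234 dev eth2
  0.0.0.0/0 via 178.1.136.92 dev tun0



Longest prefix match for 217.46.215.13:
  /8 201.0.0.0: no
  /8 26.0.0.0: no
  /23 78.215.158.0: no
  /0 0.0.0.0: MATCH
Selected: next-hop 178.1.136.92 via tun0 (matched /0)


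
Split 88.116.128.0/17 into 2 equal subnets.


New prefix = 17 + 1 = 18
Each subnet has 16384 addresses
  88.116.128.0/18
  88.116.192.0/18
Subnets: 88.116.128.0/18, 88.116.192.0/18


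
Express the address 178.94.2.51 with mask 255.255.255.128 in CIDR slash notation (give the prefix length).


Binary: 11111111.11111111.11111111.10000000
Count leading 1s
Prefix: /25


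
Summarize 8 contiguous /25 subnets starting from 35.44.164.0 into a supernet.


Original prefix: /25
Number of subnets: 8 = 2^3
New prefix = 25 - 3 = 22
Supernet: 35.44.164.0/22


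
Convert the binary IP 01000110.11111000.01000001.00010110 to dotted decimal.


01000110 = 70
11111000 = 248
01000001 = 65
00010110 = 22
IP: 70.248.65.22


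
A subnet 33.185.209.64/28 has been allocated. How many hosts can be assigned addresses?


Host bits = 32 - 28 = 4
Total addresses = 2^4 = 16
Usable = total - 2 (network and broadcast)
Usable hosts: 14


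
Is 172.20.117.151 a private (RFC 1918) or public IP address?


RFC 1918 private ranges:
  10.0.0.0/8 (10.0.0.0 - 10.255.255.255)
  172.16.0.0/12 (172.16.0.0 - 172.31.255.255)
  192.168.0.0/16 (192.168.0.0 - 192.168.255.255)
Private (in 172.16.0.0/12)


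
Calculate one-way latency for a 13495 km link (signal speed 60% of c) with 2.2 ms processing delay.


Speed = 0.6 * 3e5 km/s = 180000 km/s
Propagation delay = 13495 / 180000 = 0.075 s = 74.9722 ms
Processing delay = 2.2 ms
Total one-way latency = 77.1722 ms


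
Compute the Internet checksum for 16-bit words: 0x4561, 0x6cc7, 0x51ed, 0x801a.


Sum all words (with carry folding):
+ 0x4561 = 0x4561
+ 0x6cc7 = 0xb228
+ 0x51ed = 0x0416
+ 0x801a = 0x8430
One's complement: ~0x8430
Checksum = 0x7bcf


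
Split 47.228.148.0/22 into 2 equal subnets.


New prefix = 22 + 1 = 23
Each subnet has 512 addresses
  47.228.148.0/23
  47.228.150.0/23
Subnets: 47.228.148.0/23, 47.228.150.0/23


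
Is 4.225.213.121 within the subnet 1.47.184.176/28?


Subnet network: 1.47.184.176
Test IP AND mask: 4.225.213.112
No, 4.225.213.121 is not in 1.47.184.176/28


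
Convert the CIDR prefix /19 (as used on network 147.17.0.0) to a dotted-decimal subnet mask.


/19 means 19 network bits, 13 host bits
Binary: 11111111111111111110000000000000
Mask: 255.255.224.0


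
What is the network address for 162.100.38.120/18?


IP:   10100010.01100100.00100110.01111000
Mask: 11111111.11111111.11000000.00000000
AND operation:
Net:  10100010.01100100.00000000.00000000
Network: 162.100.0.0/18


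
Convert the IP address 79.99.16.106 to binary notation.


79 = 01001111
99 = 01100011
16 = 00010000
106 = 01101010
Binary: 01001111.01100011.00010000.01101010


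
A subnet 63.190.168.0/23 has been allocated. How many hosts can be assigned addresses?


Host bits = 32 - 23 = 9
Total addresses = 2^9 = 512
Usable = total - 2 (network and broadcast)
Usable hosts: 510


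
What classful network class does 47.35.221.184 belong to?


First octet: 47
Binary: 00101111
0xxxxxxx -> Class A (1-126)
Class A, default mask 255.0.0.0 (/8)


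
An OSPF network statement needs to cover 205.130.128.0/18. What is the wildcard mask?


Subnet mask: 255.255.192.0
Wildcard = 255.255.255.255 - subnet mask
255 - 255 = 0
255 - 255 = 0
255 - 192 = 63
255 - 0 = 255
Wildcard: 0.0.63.255


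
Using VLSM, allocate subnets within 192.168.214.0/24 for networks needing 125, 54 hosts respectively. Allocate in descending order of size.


125 hosts -> /25 (126 usable): 192.168.214.0/25
54 hosts -> /26 (62 usable): 192.168.214.128/26
Allocation: 192.168.214.0/25 (125 hosts, 126 usable); 192.168.214.128/26 (54 hosts, 62 usable)


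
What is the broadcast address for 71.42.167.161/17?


Network: 71.42.128.0/17
Host bits = 15
Set all host bits to 1:
Broadcast: 71.42.255.255


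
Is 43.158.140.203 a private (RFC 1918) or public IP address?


RFC 1918 private ranges:
  10.0.0.0/8 (10.0.0.0 - 10.255.255.255)
  172.16.0.0/12 (172.16.0.0 - 172.31.255.255)
  192.168.0.0/16 (192.168.0.0 - 192.168.255.255)
Public (not in any RFC 1918 range)


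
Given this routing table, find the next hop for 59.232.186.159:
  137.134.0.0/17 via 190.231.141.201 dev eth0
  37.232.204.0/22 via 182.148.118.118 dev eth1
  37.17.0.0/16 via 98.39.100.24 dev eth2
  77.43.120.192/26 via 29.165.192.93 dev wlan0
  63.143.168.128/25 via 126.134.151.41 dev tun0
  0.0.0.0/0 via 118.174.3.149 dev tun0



Longest prefix match for 59.232.186.159:
  /17 137.134.0.0: no
  /22 37.232.204.0: no
  /16 37.17.0.0: no
  /26 77.43.120.192: no
  /25 63.143.168.128: no
  /0 0.0.0.0: MATCH
Selected: next-hop 118.174.3.149 via tun0 (matched /0)


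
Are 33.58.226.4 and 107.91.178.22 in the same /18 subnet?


Mask: 255.255.192.0
33.58.226.4 AND mask = 33.58.192.0
107.91.178.22 AND mask = 107.91.128.0
No, different subnets (33.58.192.0 vs 107.91.128.0)


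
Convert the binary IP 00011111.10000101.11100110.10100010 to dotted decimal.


00011111 = 31
10000101 = 133
11100110 = 230
10100010 = 162
IP: 31.133.230.162


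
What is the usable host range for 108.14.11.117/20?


Network: 108.14.0.0
Broadcast: 108.14.15.255
First usable = network + 1
Last usable = broadcast - 1
Range: 108.14.0.1 to 108.14.15.254


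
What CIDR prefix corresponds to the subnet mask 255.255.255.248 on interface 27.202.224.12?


Binary: 11111111.11111111.11111111.11111000
Count leading 1s
Prefix: /29


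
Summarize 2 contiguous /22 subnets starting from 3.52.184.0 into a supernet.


Original prefix: /22
Number of subnets: 2 = 2^1
New prefix = 22 - 1 = 21
Supernet: 3.52.184.0/21


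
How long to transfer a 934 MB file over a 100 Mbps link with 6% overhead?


Effective throughput = 100 * (1 - 6/100) = 94 Mbps
File size in Mb = 934 * 8 = 7472 Mb
Time = 7472 / 94
Time = 79.4894 seconds


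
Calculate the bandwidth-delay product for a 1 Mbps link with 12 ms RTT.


BDP = bandwidth * RTT
= 1 Mbps * 12 ms
= 1 * 1e6 * 12 / 1000 bits
= 12000 bits
= 1500 bytes
= 1.4648 KB
BDP = 12000 bits (1500 bytes)


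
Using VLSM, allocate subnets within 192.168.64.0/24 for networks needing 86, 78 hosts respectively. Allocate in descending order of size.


86 hosts -> /25 (126 usable): 192.168.64.0/25
78 hosts -> /25 (126 usable): 192.168.64.128/25
Allocation: 192.168.64.0/25 (86 hosts, 126 usable); 192.168.64.128/25 (78 hosts, 126 usable)


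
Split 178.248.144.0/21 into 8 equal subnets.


New prefix = 21 + 3 = 24
Each subnet has 256 addresses
  178.248.144.0/24
  178.248.145.0/24
  178.248.146.0/24
  178.248.147.0/24
  178.248.148.0/24
  178.248.149.0/24
  178.248.150.0/24
  178.248.151.0/24
Subnets: 178.248.144.0/24, 178.248.145.0/24, 178.248.146.0/24, 178.248.147.0/24, 178.248.148.0/24, 178.248.149.0/24, 178.248.150.0/24, 178.248.151.0/24


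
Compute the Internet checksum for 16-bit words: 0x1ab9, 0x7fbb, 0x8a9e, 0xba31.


Sum all words (with carry folding):
+ 0x1ab9 = 0x1ab9
+ 0x7fbb = 0x9a74
+ 0x8a9e = 0x2513
+ 0xba31 = 0xdf44
One's complement: ~0xdf44
Checksum = 0x20bb


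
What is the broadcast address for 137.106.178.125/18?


Network: 137.106.128.0/18
Host bits = 14
Set all host bits to 1:
Broadcast: 137.106.191.255


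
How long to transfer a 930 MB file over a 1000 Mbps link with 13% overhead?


Effective throughput = 1000 * (1 - 13/100) = 870 Mbps
File size in Mb = 930 * 8 = 7440 Mb
Time = 7440 / 870
Time = 8.5517 seconds
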